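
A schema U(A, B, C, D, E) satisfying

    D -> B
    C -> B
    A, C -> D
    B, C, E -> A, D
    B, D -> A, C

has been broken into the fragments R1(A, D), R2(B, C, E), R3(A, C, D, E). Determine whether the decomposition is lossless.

Yes

Chase test. Columns are A, B, C, D, E; row i has aⱼ where attribute j ∈ Ri, else bᵢⱼ.
Initial tableau (one row per fragment):
  row 1: a1 b12 b13 a4 b15
  row 2: b21 a2 a3 b24 a5
  row 3: a1 b32 a3 a4 a5
Rows 1 and 3 agree on D; apply D→B and equate their B entries.
Rows 2 and 3 agree on C; apply C→B and equate their B entries.
Rows 2 and 3 agree on B, C, E; apply B, C, E→A, D and equate their A, D entries.
Rows 1 and 2 agree on B, D; apply B, D→A, C and equate their A, C entries.
Row 2 is now all distinguished symbols — the join is lossless.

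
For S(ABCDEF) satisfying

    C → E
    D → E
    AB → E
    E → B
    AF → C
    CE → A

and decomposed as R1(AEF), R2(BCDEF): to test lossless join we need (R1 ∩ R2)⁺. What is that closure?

BEF

R1 ∩ R2 = {EF}.
E → B applies, adding B
Closure: {BEF}.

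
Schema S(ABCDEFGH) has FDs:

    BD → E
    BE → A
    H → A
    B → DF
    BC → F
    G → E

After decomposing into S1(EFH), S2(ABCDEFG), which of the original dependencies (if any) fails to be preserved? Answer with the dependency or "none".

H → A

Check H → A: no single fragment contains all of {AH}, and the restricted closure of {H} across the fragments never reaches {A}.
BD → E is preserved.
BE → A is preserved.
B → DF is preserved.
BC → F is preserved.
G → E is preserved.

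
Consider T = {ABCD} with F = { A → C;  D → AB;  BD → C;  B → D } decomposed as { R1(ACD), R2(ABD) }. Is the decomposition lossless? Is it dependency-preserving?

lossless and dependency-preserving

Lossless test: (AD)⁺ = {ABCD}, which contains all of one fragment — lossless.
Dependency preservation: BD → C is not contained in any single fragment, but the restricted closure of its left-hand side across the fragments still reaches the right-hand side; the remaining FDs each lie inside some fragment. All dependencies are preserved.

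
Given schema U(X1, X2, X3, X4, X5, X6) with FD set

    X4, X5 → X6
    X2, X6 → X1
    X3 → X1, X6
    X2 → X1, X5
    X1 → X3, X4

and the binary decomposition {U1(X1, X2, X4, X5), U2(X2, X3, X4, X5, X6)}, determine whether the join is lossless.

Yes

Common attributes: U1 ∩ U2 = {X2, X4, X5}.
Closure of {X2, X4, X5}: X4, X5 → X6 applies, adding X6; X2, X6 → X1 applies, adding X1; X1 → X3, X4 applies, adding X3. So (X2, X4, X5)⁺ = {X1, X2, X3, X4, X5, X6}.
This closure contains every attribute of U1, so U1 ∩ U2 → U1. The join is lossless.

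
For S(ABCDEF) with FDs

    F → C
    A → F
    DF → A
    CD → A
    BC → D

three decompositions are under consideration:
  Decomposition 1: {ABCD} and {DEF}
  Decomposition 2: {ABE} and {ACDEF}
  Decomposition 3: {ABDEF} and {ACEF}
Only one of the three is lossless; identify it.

Decomposition 1: common = {D}, closure = {D} → lossy.
Decomposition 2: common = {AE}, closure = {ACEF} → lossy.
Decomposition 3: common = {AEF}, closure = {ACEF} → lossless.

Decomposition 3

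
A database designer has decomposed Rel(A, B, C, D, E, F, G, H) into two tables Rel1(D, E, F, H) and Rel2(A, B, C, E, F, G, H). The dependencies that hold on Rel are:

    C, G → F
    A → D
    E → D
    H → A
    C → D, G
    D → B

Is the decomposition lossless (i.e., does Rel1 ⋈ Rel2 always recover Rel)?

Yes

Common attributes: Rel1 ∩ Rel2 = {E, F, H}.
Closure of {E, F, H}: E → D applies, adding D; H → A applies, adding A; D → B applies, adding B. So (E, F, H)⁺ = {A, B, D, E, F, H}.
This closure contains every attribute of Rel1, so Rel1 ∩ Rel2 → Rel1. The join is lossless.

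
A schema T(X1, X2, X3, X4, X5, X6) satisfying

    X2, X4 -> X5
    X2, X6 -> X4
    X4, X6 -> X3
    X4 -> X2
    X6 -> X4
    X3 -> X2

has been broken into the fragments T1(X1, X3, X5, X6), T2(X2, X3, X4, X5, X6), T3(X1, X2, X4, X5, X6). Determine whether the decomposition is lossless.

Chase test. Columns are X1, X2, X3, X4, X5, X6; row i has aⱼ where attribute j ∈ Ti, else bᵢⱼ.
Initial tableau (one row per fragment):
  row 1: a1 b12 a3 b14 a5 a6
  row 2: b21 a2 a3 a4 a5 a6
  row 3: a1 a2 b33 a4 a5 a6
Rows 2 and 3 agree on X4, X6; apply X4, X6→X3 and equate their X3 entries.
Rows 1 and 2 agree on X6; apply X6→X4 and equate their X4 entries.
Rows 1 and 2 agree on X3; apply X3→X2 and equate their X2 entries.
Row 1 is now all distinguished symbols — the join is lossless.

Yes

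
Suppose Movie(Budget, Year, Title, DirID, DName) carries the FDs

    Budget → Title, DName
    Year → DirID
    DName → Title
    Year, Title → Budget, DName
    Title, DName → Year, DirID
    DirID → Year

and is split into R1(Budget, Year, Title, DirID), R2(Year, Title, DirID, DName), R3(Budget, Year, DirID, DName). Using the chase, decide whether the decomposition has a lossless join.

Yes

Chase test. Columns are Budget, Year, Title, DirID, DName; row i has aⱼ where attribute j ∈ Ri, else bᵢⱼ.
Initial tableau (one row per fragment):
  row 1: a1 a2 a3 a4 b15
  row 2: b21 a2 a3 a4 a5
  row 3: a1 a2 b33 a4 a5
Rows 1 and 3 agree on Budget; apply Budget→Title, DName and equate their Title, DName entries.
Rows 1 and 2 agree on Year, Title; apply Year, Title→Budget, DName and equate their Budget, DName entries.
Row 1 is now all distinguished symbols — the join is lossless.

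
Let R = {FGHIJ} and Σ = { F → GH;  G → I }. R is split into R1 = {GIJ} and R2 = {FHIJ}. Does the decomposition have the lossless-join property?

No

Common attributes: R1 ∩ R2 = {IJ}.
No dependency enlarges {IJ}, so (IJ)⁺ = {IJ}.
The closure contains neither all of R1 = {GIJ} nor all of R2 = {FHIJ}, so the common attributes are not a superkey of either fragment. The join is lossy.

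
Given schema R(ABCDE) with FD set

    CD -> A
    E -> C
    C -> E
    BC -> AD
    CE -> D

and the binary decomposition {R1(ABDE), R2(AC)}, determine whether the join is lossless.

No

Common attributes: R1 ∩ R2 = {A}.
No dependency enlarges {A}, so (A)⁺ = {A}.
The closure contains neither all of R1 = {ABDE} nor all of R2 = {AC}, so the common attributes are not a superkey of either fragment. The join is lossy.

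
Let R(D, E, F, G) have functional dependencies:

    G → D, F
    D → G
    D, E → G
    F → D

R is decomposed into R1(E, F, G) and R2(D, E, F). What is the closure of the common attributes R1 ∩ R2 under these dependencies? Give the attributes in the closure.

D, E, F, G

R1 ∩ R2 = {E, F}.
F → D applies, adding D
D → G applies, adding G
Closure: {D, E, F, G}.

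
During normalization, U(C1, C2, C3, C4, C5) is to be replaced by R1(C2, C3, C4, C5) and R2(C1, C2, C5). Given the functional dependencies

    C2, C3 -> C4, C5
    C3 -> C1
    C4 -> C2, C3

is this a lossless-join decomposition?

No

Common attributes: R1 ∩ R2 = {C2, C5}.
No dependency enlarges {C2, C5}, so (C2, C5)⁺ = {C2, C5}.
The closure contains neither all of R1 = {C2, C3, C4, C5} nor all of R2 = {C1, C2, C5}, so the common attributes are not a superkey of either fragment. The join is lossy.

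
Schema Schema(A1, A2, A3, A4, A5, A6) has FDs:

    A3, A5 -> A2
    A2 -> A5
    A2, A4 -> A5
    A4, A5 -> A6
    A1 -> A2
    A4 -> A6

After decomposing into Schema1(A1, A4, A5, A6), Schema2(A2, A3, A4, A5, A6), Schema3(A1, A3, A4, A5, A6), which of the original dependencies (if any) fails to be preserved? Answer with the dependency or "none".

A1 -> A2

Check A1 → A2: no single fragment contains all of {A1, A2}, and the restricted closure of {A1} across the fragments never reaches {A2}.
A3, A5 → A2 is preserved.
A2 → A5 is preserved.
A2, A4 → A5 is preserved.
A4, A5 → A6 is preserved.
A4 → A6 is preserved.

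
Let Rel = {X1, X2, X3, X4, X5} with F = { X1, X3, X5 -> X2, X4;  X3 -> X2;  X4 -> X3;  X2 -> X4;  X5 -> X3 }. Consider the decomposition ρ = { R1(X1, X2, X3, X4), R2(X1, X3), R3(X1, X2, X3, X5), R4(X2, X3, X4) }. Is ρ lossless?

Yes

Chase test. Columns are X1, X2, X3, X4, X5; row i has aⱼ where attribute j ∈ Ri, else bᵢⱼ.
Initial tableau (one row per fragment):
  row 1: a1 a2 a3 a4 b15
  row 2: a1 b22 a3 b24 b25
  row 3: a1 a2 a3 b34 a5
  row 4: b41 a2 a3 a4 b45
Rows 1 and 2 agree on X3; apply X3→X2 and equate their X2 entries.
Rows 1 and 2 agree on X2; apply X2→X4 and equate their X4 entries.
Rows 1 and 3 agree on X2; apply X2→X4 and equate their X4 entries.
Row 3 is now all distinguished symbols — the join is lossless.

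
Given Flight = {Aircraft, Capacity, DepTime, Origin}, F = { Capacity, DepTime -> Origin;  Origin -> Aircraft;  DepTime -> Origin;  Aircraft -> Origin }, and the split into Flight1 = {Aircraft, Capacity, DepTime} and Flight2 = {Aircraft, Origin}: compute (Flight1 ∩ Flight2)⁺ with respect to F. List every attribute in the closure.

Flight1 ∩ Flight2 = {Aircraft}.
Aircraft → Origin applies, adding Origin
Closure: {Aircraft, Origin}.

Aircraft, Origin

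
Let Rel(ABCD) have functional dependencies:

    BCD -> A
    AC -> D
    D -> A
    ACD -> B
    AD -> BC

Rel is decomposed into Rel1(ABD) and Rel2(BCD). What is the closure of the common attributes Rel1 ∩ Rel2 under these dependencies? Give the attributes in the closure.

Rel1 ∩ Rel2 = {BD}.
D → A applies, adding A
AD → BC applies, adding C
Closure: {ABCD}.

ABCD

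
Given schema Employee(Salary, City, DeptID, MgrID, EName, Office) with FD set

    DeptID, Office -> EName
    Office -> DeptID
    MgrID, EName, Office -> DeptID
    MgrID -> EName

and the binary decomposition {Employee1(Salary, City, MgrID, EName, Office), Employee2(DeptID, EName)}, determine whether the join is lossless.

Common attributes: Employee1 ∩ Employee2 = {EName}.
No dependency enlarges {EName}, so (EName)⁺ = {EName}.
The closure contains neither all of Employee1 = {Salary, City, MgrID, EName, Office} nor all of Employee2 = {DeptID, EName}, so the common attributes are not a superkey of either fragment. The join is lossy.

No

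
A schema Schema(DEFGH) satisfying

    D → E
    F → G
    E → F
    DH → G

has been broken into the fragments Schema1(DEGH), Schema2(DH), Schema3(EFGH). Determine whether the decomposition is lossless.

Yes

Chase test. Columns are DEFGH; row i has aⱼ where attribute j ∈ Schemai, else bᵢⱼ.
Initial tableau (one row per fragment):
  row 1: a1 a2 b13 a4 a5
  row 2: a1 b22 b23 b24 a5
  row 3: b31 a2 a3 a4 a5
Rows 1 and 2 agree on D; apply D→E and equate their E entries.
Rows 1 and 2 agree on E; apply E→F and equate their F entries.
Rows 1 and 3 agree on E; apply E→F and equate their F entries.
Rows 1 and 2 agree on DH; apply DH→G and equate their G entries.
Row 1 is now all distinguished symbols — the join is lossless.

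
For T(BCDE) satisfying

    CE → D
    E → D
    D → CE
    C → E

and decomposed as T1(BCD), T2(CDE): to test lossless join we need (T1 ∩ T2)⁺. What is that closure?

T1 ∩ T2 = {CD}.
D → CE applies, adding E
Closure: {CDE}.

CDE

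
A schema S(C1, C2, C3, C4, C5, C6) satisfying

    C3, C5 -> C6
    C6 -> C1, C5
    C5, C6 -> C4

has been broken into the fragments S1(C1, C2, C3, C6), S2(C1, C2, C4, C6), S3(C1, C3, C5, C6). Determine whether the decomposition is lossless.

Chase test. Columns are C1, C2, C3, C4, C5, C6; row i has aⱼ where attribute j ∈ Si, else bᵢⱼ.
Initial tableau (one row per fragment):
  row 1: a1 a2 a3 b14 b15 a6
  row 2: a1 a2 b23 a4 b25 a6
  row 3: a1 b32 a3 b34 a5 a6
Rows 1 and 2 agree on C6; apply C6→C1, C5 and equate their C1, C5 entries.
Rows 1 and 3 agree on C6; apply C6→C1, C5 and equate their C1, C5 entries.
Rows 1 and 2 agree on C5, C6; apply C5, C6→C4 and equate their C4 entries.
Rows 1 and 3 agree on C5, C6; apply C5, C6→C4 and equate their C4 entries.
Row 1 is now all distinguished symbols — the join is lossless.

Yes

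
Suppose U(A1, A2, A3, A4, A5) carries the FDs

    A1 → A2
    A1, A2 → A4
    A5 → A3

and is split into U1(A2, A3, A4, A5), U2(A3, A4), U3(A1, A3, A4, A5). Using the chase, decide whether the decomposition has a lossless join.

No

Chase test. Columns are A1, A2, A3, A4, A5; row i has aⱼ where attribute j ∈ Ui, else bᵢⱼ.
Initial tableau (one row per fragment):
  row 1: b11 a2 a3 a4 a5
  row 2: b21 b22 a3 a4 b25
  row 3: a1 b32 a3 a4 a5
No row becomes fully distinguished — the join is lossy.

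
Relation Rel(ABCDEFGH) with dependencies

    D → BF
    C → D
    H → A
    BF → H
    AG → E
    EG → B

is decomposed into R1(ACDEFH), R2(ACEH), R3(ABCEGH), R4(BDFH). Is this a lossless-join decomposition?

Chase test. Columns are ABCDEFGH; row i has aⱼ where attribute j ∈ Ri, else bᵢⱼ.
Initial tableau (one row per fragment):
  row 1: a1 b12 a3 a4 a5 a6 b17 a8
  row 2: a1 b22 a3 b24 a5 b26 b27 a8
  row 3: a1 a2 a3 b34 a5 b36 a7 a8
  row 4: b41 a2 b43 a4 b45 a6 b47 a8
Rows 1 and 4 agree on D; apply D→BF and equate their BF entries.
Rows 1 and 2 agree on C; apply C→D and equate their D entries.
Rows 1 and 3 agree on C; apply C→D and equate their D entries.
Rows 1 and 4 agree on H; apply H→A and equate their A entries.
Rows 1 and 2 agree on D; apply D→BF and equate their BF entries.
Rows 1 and 3 agree on D; apply D→BF and equate their BF entries.
Row 3 is now all distinguished symbols — the join is lossless.

Yes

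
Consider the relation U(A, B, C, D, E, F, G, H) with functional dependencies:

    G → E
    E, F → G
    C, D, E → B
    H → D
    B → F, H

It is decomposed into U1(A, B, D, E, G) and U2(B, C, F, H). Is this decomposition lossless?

No

Common attributes: U1 ∩ U2 = {B}.
Closure of {B}: B → F, H applies, adding F, H; H → D applies, adding D. So (B)⁺ = {B, D, F, H}.
The closure contains neither all of U1 = {A, B, D, E, G} nor all of U2 = {B, C, F, H}, so the common attributes are not a superkey of either fragment. The join is lossy.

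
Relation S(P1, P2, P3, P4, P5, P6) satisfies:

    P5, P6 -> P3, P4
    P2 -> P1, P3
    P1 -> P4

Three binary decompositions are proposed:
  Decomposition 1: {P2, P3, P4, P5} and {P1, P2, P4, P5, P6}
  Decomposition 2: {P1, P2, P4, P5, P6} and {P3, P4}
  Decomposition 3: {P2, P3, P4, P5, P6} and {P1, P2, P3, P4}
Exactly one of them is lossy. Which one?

Decomposition 1: common = {P2, P4, P5}, closure = {P1, P2, P3, P4, P5} → lossless.
Decomposition 2: common = {P4}, closure = {P4} → lossy.
Decomposition 3: common = {P2, P3, P4}, closure = {P1, P2, P3, P4} → lossless.

Decomposition 2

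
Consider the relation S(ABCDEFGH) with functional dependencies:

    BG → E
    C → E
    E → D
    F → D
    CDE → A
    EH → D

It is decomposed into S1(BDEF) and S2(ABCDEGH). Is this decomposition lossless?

Common attributes: S1 ∩ S2 = {BDE}.
No dependency enlarges {BDE}, so (BDE)⁺ = {BDE}.
The closure contains neither all of S1 = {BDEF} nor all of S2 = {ABCDEGH}, so the common attributes are not a superkey of either fragment. The join is lossy.

No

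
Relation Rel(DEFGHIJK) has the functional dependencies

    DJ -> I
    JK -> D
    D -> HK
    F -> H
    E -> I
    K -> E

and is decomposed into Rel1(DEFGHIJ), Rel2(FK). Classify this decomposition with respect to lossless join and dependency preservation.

lossy and not dependency-preserving

Lossless test: (F)⁺ = {FH}, which is a superkey of neither fragment — lossy.
Dependency preservation: the restricted closure of {JK} across the fragments never reaches {D}, so JK → D cannot be enforced without a join — not preserved.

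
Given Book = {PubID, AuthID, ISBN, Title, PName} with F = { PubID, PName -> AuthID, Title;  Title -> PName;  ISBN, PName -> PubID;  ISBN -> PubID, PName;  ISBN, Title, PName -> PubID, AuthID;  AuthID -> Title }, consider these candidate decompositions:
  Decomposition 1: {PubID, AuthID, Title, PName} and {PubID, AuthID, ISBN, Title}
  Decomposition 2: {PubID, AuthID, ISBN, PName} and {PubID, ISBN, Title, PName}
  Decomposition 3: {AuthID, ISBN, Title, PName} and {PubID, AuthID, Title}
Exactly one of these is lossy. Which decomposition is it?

Decomposition 1: common = {PubID, AuthID, Title}, closure = {PubID, AuthID, Title, PName} → lossless.
Decomposition 2: common = {PubID, ISBN, PName}, closure = {PubID, AuthID, ISBN, Title, PName} → lossless.
Decomposition 3: common = {AuthID, Title}, closure = {AuthID, Title, PName} → lossy.

Decomposition 3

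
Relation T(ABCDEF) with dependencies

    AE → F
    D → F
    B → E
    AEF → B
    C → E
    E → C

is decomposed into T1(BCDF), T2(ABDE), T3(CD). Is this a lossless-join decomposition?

Yes

Chase test. Columns are ABCDEF; row i has aⱼ where attribute j ∈ Ti, else bᵢⱼ.
Initial tableau (one row per fragment):
  row 1: b11 a2 a3 a4 b15 a6
  row 2: a1 a2 b23 a4 a5 b26
  row 3: b31 b32 a3 a4 b35 b36
Rows 1 and 2 agree on D; apply D→F and equate their F entries.
Rows 1 and 3 agree on D; apply D→F and equate their F entries.
Rows 1 and 2 agree on B; apply B→E and equate their E entries.
Rows 1 and 3 agree on C; apply C→E and equate their E entries.
Rows 1 and 2 agree on E; apply E→C and equate their C entries.
Row 2 is now all distinguished symbols — the join is lossless.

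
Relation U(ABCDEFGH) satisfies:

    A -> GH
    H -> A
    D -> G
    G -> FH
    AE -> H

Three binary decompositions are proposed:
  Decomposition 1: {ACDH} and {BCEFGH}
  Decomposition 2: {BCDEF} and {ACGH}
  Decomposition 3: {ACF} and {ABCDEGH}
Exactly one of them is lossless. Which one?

Decomposition 1: common = {CH}, closure = {ACFGH} → lossy.
Decomposition 2: common = {C}, closure = {C} → lossy.
Decomposition 3: common = {AC}, closure = {ACFGH} → lossless.

Decomposition 3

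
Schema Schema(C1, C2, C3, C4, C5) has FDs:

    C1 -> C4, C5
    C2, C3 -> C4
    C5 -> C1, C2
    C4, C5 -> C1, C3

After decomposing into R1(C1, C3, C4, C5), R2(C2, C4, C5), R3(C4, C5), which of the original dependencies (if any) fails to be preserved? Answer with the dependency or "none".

Check C2, C3 → C4: no single fragment contains all of {C2, C3, C4}, and the restricted closure of {C2, C3} across the fragments never reaches {C4}.
C1 → C4, C5 is preserved.
C5 → C1, C2 is preserved.
C4, C5 → C1, C3 is preserved.

C2, C3 -> C4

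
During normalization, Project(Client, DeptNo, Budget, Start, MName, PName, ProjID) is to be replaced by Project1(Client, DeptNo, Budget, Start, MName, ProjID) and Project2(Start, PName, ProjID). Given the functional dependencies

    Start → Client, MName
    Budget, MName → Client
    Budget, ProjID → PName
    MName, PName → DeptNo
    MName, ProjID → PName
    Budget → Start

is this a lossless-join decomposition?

Yes

Common attributes: Project1 ∩ Project2 = {Start, ProjID}.
Closure of {Start, ProjID}: Start → Client, MName applies, adding Client, MName; MName, ProjID → PName applies, adding PName; MName, PName → DeptNo applies, adding DeptNo. So (Start, ProjID)⁺ = {Client, DeptNo, Start, MName, PName, ProjID}.
This closure contains every attribute of Project2, so Project1 ∩ Project2 → Project2. The join is lossless.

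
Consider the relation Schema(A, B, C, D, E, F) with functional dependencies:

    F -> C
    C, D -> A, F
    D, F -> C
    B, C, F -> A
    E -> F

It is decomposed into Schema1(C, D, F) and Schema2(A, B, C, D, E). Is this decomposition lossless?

Common attributes: Schema1 ∩ Schema2 = {C, D}.
Closure of {C, D}: C, D → A, F applies, adding A, F. So (C, D)⁺ = {A, C, D, F}.
This closure contains every attribute of Schema1, so Schema1 ∩ Schema2 → Schema1. The join is lossless.

Yes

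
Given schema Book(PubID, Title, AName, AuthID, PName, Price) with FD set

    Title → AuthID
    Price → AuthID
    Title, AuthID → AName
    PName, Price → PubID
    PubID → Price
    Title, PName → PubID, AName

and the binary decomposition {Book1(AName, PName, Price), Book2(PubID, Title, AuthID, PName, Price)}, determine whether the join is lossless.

Common attributes: Book1 ∩ Book2 = {PName, Price}.
Closure of {PName, Price}: Price → AuthID applies, adding AuthID; PName, Price → PubID applies, adding PubID. So (PName, Price)⁺ = {PubID, AuthID, PName, Price}.
The closure contains neither all of Book1 = {AName, PName, Price} nor all of Book2 = {PubID, Title, AuthID, PName, Price}, so the common attributes are not a superkey of either fragment. The join is lossy.

No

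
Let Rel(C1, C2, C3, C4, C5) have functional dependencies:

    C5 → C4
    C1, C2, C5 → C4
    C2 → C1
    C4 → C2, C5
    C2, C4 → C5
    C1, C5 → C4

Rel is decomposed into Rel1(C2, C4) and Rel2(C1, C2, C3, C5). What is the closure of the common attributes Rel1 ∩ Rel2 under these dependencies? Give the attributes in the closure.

C1, C2

Rel1 ∩ Rel2 = {C2}.
C2 → C1 applies, adding C1
Closure: {C1, C2}.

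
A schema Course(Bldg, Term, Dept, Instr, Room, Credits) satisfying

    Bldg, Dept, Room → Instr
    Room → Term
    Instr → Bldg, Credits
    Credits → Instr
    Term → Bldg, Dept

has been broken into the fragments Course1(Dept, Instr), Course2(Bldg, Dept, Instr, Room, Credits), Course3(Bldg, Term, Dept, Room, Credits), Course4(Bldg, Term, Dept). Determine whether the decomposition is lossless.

Chase test. Columns are Bldg, Term, Dept, Instr, Room, Credits; row i has aⱼ where attribute j ∈ Coursei, else bᵢⱼ.
Initial tableau (one row per fragment):
  row 1: b11 b12 a3 a4 b15 b16
  row 2: a1 b22 a3 a4 a5 a6
  row 3: a1 a2 a3 b34 a5 a6
  row 4: a1 a2 a3 b44 b45 b46
Rows 2 and 3 agree on Bldg, Dept, Room; apply Bldg, Dept, Room→Instr and equate their Instr entries.
Rows 2 and 3 agree on Room; apply Room→Term and equate their Term entries.
Rows 1 and 2 agree on Instr; apply Instr→Bldg, Credits and equate their Bldg, Credits entries.
Row 2 is now all distinguished symbols — the join is lossless.

Yes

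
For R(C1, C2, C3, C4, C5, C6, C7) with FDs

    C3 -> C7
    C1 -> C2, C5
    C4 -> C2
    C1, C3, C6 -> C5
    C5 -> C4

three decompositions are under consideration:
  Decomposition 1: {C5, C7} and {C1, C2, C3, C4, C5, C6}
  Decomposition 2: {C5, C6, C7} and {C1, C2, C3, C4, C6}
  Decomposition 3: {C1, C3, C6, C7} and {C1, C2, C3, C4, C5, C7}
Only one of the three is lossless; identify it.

Decomposition 3

Decomposition 1: common = {C5}, closure = {C2, C4, C5} → lossy.
Decomposition 2: common = {C6}, closure = {C6} → lossy.
Decomposition 3: common = {C1, C3, C7}, closure = {C1, C2, C3, C4, C5, C7} → lossless.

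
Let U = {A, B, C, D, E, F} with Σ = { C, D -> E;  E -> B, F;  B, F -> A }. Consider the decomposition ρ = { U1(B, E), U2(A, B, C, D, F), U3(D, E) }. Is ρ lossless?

Chase test. Columns are A, B, C, D, E, F; row i has aⱼ where attribute j ∈ Ui, else bᵢⱼ.
Initial tableau (one row per fragment):
  row 1: b11 a2 b13 b14 a5 b16
  row 2: a1 a2 a3 a4 b25 a6
  row 3: b31 b32 b33 a4 a5 b36
Rows 1 and 3 agree on E; apply E→B, F and equate their B, F entries.
Rows 1 and 3 agree on B, F; apply B, F→A and equate their A entries.
No row becomes fully distinguished — the join is lossy.

No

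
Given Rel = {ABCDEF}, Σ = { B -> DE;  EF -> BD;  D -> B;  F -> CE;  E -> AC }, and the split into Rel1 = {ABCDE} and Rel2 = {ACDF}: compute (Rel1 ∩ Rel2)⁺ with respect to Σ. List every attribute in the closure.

ABCDE

Rel1 ∩ Rel2 = {ACD}.
D → B applies, adding B
B → DE applies, adding E
Closure: {ABCDE}.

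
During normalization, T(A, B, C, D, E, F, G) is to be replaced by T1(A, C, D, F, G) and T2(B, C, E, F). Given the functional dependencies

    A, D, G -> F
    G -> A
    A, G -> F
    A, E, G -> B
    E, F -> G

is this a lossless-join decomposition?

No

Common attributes: T1 ∩ T2 = {C, F}.
No dependency enlarges {C, F}, so (C, F)⁺ = {C, F}.
The closure contains neither all of T1 = {A, C, D, F, G} nor all of T2 = {B, C, E, F}, so the common attributes are not a superkey of either fragment. The join is lossy.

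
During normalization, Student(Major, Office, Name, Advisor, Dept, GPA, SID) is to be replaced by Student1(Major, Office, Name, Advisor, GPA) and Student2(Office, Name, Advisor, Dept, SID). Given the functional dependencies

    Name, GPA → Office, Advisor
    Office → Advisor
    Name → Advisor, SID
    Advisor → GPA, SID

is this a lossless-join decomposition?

No

Common attributes: Student1 ∩ Student2 = {Office, Name, Advisor}.
Closure of {Office, Name, Advisor}: Name → Advisor, SID applies, adding SID; Advisor → GPA, SID applies, adding GPA. So (Office, Name, Advisor)⁺ = {Office, Name, Advisor, GPA, SID}.
The closure contains neither all of Student1 = {Major, Office, Name, Advisor, GPA} nor all of Student2 = {Office, Name, Advisor, Dept, SID}, so the common attributes are not a superkey of either fragment. The join is lossy.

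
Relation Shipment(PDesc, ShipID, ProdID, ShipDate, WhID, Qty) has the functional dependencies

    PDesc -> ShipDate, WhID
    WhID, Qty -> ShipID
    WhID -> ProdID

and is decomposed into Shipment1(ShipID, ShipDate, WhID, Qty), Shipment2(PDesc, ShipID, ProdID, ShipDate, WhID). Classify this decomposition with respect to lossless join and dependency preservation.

lossy but dependency-preserving

Lossless test: (ShipID, ShipDate, WhID)⁺ = {ShipID, ProdID, ShipDate, WhID}, which is a superkey of neither fragment — lossy.
Dependency preservation: every FD's attributes lie within a single fragment, so each can be enforced locally — preserved.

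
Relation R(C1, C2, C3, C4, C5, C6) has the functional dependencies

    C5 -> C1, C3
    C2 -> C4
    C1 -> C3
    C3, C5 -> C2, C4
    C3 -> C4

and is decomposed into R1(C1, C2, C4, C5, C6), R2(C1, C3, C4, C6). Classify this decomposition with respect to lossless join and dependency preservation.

lossless and dependency-preserving

Lossless test: (C1, C4, C6)⁺ = {C1, C3, C4, C6}, which contains all of one fragment — lossless.
Dependency preservation: C5 → C1, C3; C3, C5 → C2, C4 are not contained in any single fragment, but the restricted closure of each left-hand side across the fragments still reaches the right-hand side; the remaining FDs each lie inside some fragment. All dependencies are preserved.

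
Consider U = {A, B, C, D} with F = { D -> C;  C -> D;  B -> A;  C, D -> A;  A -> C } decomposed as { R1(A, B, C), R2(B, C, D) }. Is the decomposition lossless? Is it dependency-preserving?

Lossless test: (B, C)⁺ = {A, B, C, D}, which contains all of one fragment — lossless.
Dependency preservation: C, D → A is not contained in any single fragment, but the restricted closure of its left-hand side across the fragments still reaches the right-hand side; the remaining FDs each lie inside some fragment. All dependencies are preserved.

lossless and dependency-preserving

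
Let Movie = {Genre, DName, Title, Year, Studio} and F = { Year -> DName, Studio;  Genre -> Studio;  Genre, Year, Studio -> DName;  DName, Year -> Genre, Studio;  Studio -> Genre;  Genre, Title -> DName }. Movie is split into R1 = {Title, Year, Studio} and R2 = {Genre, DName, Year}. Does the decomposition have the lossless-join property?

Yes

Common attributes: R1 ∩ R2 = {Year}.
Closure of {Year}: Year → DName, Studio applies, adding DName, Studio; DName, Year → Genre, Studio applies, adding Genre. So (Year)⁺ = {Genre, DName, Year, Studio}.
This closure contains every attribute of R2, so R1 ∩ R2 → R2. The join is lossless.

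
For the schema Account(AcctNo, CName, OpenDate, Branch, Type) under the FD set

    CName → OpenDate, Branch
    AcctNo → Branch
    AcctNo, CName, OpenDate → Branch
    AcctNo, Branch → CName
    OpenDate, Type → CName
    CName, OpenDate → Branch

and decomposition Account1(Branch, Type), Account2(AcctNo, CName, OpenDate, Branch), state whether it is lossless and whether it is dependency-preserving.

Lossless test: (Branch)⁺ = {Branch}, which is a superkey of neither fragment — lossy.
Dependency preservation: the restricted closure of {OpenDate, Type} across the fragments never reaches {CName}, so OpenDate, Type → CName cannot be enforced without a join — not preserved.

lossy and not dependency-preserving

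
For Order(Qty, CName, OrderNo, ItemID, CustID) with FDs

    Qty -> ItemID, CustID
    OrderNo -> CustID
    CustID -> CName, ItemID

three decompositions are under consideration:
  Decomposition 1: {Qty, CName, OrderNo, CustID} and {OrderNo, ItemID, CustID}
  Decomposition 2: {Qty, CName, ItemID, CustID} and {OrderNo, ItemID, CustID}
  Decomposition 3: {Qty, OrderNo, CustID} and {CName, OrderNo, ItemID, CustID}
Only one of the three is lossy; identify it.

Decomposition 1: common = {OrderNo, CustID}, closure = {CName, OrderNo, ItemID, CustID} → lossless.
Decomposition 2: common = {ItemID, CustID}, closure = {CName, ItemID, CustID} → lossy.
Decomposition 3: common = {OrderNo, CustID}, closure = {CName, OrderNo, ItemID, CustID} → lossless.

Decomposition 2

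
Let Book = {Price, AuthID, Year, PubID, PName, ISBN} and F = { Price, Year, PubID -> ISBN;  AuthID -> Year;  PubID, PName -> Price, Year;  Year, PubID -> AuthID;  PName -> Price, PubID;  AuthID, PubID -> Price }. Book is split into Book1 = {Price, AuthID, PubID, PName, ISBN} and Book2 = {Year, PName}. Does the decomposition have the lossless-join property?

Common attributes: Book1 ∩ Book2 = {PName}.
Closure of {PName}: PName → Price, PubID applies, adding Price, PubID; PubID, PName → Price, Year applies, adding Year; Year, PubID → AuthID applies, adding AuthID; Price, Year, PubID → ISBN applies, adding ISBN. So (PName)⁺ = {Price, AuthID, Year, PubID, PName, ISBN}.
This closure contains every attribute of Book1, so Book1 ∩ Book2 → Book1. The join is lossless.

Yes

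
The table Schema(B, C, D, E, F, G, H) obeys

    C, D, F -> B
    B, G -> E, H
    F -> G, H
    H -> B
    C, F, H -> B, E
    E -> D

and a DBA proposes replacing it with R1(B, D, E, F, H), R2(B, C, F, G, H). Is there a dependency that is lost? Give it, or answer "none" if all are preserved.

B, G -> E, H

Check B, G → E, H: no single fragment contains all of {B, E, G, H}, and the restricted closure of {B, G} across the fragments never reaches {E, H}.
C, D, F → B is preserved.
F → G, H is preserved.
H → B is preserved.
C, F, H → B, E is preserved.
E → D is preserved.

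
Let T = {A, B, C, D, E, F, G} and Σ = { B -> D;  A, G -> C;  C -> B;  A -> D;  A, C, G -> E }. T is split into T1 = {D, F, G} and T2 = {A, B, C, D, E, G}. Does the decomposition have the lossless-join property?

No

Common attributes: T1 ∩ T2 = {D, G}.
No dependency enlarges {D, G}, so (D, G)⁺ = {D, G}.
The closure contains neither all of T1 = {D, F, G} nor all of T2 = {A, B, C, D, E, G}, so the common attributes are not a superkey of either fragment. The join is lossy.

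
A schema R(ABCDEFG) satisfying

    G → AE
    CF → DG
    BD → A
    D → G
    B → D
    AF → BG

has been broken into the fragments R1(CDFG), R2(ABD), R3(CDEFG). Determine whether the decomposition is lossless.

No

Chase test. Columns are ABCDEFG; row i has aⱼ where attribute j ∈ Ri, else bᵢⱼ.
Initial tableau (one row per fragment):
  row 1: b11 b12 a3 a4 b15 a6 a7
  row 2: a1 a2 b23 a4 b25 b26 b27
  row 3: b31 b32 a3 a4 a5 a6 a7
Rows 1 and 3 agree on G; apply G→AE and equate their AE entries.
Rows 1 and 2 agree on D; apply D→G and equate their G entries.
Rows 1 and 3 agree on AF; apply AF→BG and equate their BG entries.
Rows 1 and 2 agree on G; apply G→AE and equate their AE entries.
No row becomes fully distinguished — the join is lossy.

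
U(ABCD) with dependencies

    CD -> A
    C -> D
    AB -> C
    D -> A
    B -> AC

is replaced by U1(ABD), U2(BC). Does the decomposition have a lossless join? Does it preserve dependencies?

Lossless test: (B)⁺ = {ABCD}, which contains all of one fragment — lossless.
Dependency preservation: the restricted closure of {C} across the fragments never reaches {D}, so C → D cannot be enforced without a join — not preserved.

lossless but not dependency-preserving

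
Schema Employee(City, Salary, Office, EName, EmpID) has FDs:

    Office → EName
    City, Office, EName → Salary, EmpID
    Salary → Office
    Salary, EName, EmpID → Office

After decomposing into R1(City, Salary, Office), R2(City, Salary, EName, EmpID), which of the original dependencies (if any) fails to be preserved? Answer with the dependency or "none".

Office → EName

Check Office → EName: no single fragment contains all of {Office, EName}, and the restricted closure of {Office} across the fragments never reaches {EName}.
City, Office, EName → Salary, EmpID is preserved.
Salary → Office is preserved.
Salary, EName, EmpID → Office is preserved.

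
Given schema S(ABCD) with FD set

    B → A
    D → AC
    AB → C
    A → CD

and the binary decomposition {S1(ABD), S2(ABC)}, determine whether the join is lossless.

Common attributes: S1 ∩ S2 = {AB}.
Closure of {AB}: AB → C applies, adding C; A → CD applies, adding D. So (AB)⁺ = {ABCD}.
This closure contains every attribute of S1, so S1 ∩ S2 → S1. The join is lossless.

Yes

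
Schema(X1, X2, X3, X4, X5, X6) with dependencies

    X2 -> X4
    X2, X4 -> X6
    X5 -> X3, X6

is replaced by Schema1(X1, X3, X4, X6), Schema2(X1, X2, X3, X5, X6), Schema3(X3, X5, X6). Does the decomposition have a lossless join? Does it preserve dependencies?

lossy and not dependency-preserving

Lossless test (chase): applying each FD to every pair of rows produces no changes in the tableau, so no row becomes fully distinguished — the join is lossy.
Dependency preservation: the restricted closure of {X2} across the fragments never reaches {X4}, so X2 → X4 cannot be enforced without a join — not preserved.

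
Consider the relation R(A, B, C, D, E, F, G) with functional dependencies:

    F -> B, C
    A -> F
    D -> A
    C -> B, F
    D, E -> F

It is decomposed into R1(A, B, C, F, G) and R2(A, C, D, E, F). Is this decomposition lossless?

No

Common attributes: R1 ∩ R2 = {A, C, F}.
Closure of {A, C, F}: F → B, C applies, adding B. So (A, C, F)⁺ = {A, B, C, F}.
The closure contains neither all of R1 = {A, B, C, F, G} nor all of R2 = {A, C, D, E, F}, so the common attributes are not a superkey of either fragment. The join is lossy.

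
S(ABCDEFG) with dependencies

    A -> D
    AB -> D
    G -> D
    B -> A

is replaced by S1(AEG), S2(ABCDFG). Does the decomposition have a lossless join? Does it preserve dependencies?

lossy but dependency-preserving

Lossless test: (AG)⁺ = {ADG}, which is a superkey of neither fragment — lossy.
Dependency preservation: every FD's attributes lie within a single fragment, so each can be enforced locally — preserved.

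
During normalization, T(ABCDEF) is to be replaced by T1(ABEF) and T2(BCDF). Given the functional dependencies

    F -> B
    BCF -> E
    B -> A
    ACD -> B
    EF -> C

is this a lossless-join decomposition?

No

Common attributes: T1 ∩ T2 = {BF}.
Closure of {BF}: B → A applies, adding A. So (BF)⁺ = {ABF}.
The closure contains neither all of T1 = {ABEF} nor all of T2 = {BCDF}, so the common attributes are not a superkey of either fragment. The join is lossy.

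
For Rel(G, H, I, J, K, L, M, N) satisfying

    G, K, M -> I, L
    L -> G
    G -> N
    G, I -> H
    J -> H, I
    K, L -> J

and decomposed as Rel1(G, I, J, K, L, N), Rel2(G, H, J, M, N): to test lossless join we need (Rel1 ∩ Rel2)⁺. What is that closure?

G, H, I, J, N

Rel1 ∩ Rel2 = {G, J, N}.
J → H, I applies, adding H, I
Closure: {G, H, I, J, N}.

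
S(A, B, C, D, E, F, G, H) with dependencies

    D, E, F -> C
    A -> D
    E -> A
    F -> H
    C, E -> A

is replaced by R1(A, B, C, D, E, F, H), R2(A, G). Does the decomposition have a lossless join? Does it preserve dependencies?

lossy but dependency-preserving

Lossless test: (A)⁺ = {A, D}, which is a superkey of neither fragment — lossy.
Dependency preservation: every FD's attributes lie within a single fragment, so each can be enforced locally — preserved.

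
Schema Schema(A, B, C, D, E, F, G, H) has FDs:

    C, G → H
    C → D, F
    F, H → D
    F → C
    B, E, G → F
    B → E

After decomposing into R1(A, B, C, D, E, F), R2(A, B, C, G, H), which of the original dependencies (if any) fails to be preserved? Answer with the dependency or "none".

none

C, G → H lies within R2.
C → D, F lies within R1.
F, H → D: restricted closure across fragments reaches D.
F → C lies within R1.
B, E, G → F: restricted closure across fragments reaches F.
B → E lies within R1.
Every dependency is enforceable on the fragments, so the decomposition is dependency-preserving.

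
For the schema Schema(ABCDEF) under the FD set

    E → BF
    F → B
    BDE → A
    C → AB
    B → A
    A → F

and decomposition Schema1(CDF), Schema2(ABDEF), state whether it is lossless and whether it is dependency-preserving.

lossy but dependency-preserving

Lossless test: (DF)⁺ = {ABDF}, which is a superkey of neither fragment — lossy.
Dependency preservation: C → AB is not contained in any single fragment, but the restricted closure of its left-hand side across the fragments still reaches the right-hand side; the remaining FDs each lie inside some fragment. All dependencies are preserved.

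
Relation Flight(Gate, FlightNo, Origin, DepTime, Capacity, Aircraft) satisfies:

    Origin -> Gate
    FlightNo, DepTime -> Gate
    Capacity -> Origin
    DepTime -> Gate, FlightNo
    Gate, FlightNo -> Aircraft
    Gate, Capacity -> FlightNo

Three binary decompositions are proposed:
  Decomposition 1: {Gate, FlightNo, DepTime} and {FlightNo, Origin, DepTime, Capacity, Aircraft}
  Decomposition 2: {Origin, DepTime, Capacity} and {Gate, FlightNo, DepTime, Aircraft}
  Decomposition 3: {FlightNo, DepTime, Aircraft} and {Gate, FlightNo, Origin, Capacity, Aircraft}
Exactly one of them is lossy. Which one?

Decomposition 1: common = {FlightNo, DepTime}, closure = {Gate, FlightNo, DepTime, Aircraft} → lossless.
Decomposition 2: common = {DepTime}, closure = {Gate, FlightNo, DepTime, Aircraft} → lossless.
Decomposition 3: common = {FlightNo, Aircraft}, closure = {FlightNo, Aircraft} → lossy.

Decomposition 3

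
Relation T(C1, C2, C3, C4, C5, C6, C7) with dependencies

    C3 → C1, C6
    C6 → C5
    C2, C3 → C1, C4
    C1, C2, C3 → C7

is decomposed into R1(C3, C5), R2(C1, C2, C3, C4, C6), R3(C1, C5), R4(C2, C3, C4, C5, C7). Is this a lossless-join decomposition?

Yes

Chase test. Columns are C1, C2, C3, C4, C5, C6, C7; row i has aⱼ where attribute j ∈ Ri, else bᵢⱼ.
Initial tableau (one row per fragment):
  row 1: b11 b12 a3 b14 a5 b16 b17
  row 2: a1 a2 a3 a4 b25 a6 b27
  row 3: a1 b32 b33 b34 a5 b36 b37
  row 4: b41 a2 a3 a4 a5 b46 a7
Rows 1 and 2 agree on C3; apply C3→C1, C6 and equate their C1, C6 entries.
Rows 1 and 4 agree on C3; apply C3→C1, C6 and equate their C1, C6 entries.
Rows 1 and 2 agree on C6; apply C6→C5 and equate their C5 entries.
Rows 2 and 4 agree on C1, C2, C3; apply C1, C2, C3→C7 and equate their C7 entries.
Row 2 is now all distinguished symbols — the join is lossless.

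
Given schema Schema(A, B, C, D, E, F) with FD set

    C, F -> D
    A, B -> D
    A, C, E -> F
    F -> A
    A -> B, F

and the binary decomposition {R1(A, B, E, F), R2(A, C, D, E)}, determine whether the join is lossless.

Yes

Common attributes: R1 ∩ R2 = {A, E}.
Closure of {A, E}: A → B, F applies, adding B, F; A, B → D applies, adding D. So (A, E)⁺ = {A, B, D, E, F}.
This closure contains every attribute of R1, so R1 ∩ R2 → R1. The join is lossless.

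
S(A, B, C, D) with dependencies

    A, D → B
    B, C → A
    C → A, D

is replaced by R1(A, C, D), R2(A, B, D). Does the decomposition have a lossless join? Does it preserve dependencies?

lossless and dependency-preserving

Lossless test: (A, D)⁺ = {A, B, D}, which contains all of one fragment — lossless.
Dependency preservation: B, C → A is not contained in any single fragment, but the restricted closure of its left-hand side across the fragments still reaches the right-hand side; the remaining FDs each lie inside some fragment. All dependencies are preserved.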